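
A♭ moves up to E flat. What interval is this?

perfect fifth

The letter names run A→E, a span of 4 letter steps, so the interval is some kind of fifth.
Ab to Eb is 7 semitones. A perfect fifth is 7, so 7 makes it perfect.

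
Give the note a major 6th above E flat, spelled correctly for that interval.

C

E up a major sixth is C#, so the target letter is C.
From Eb, a major sixth is 9 semitones up: C.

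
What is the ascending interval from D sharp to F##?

major third

The letter names run D→F, a span of 2 letter steps, so the interval is some kind of third.
D# to F## is 4 semitones. A major third is 4, so 4 makes it major.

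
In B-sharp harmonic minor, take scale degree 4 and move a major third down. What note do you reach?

C#

Scale degree 4 of B# harmonic minor is E#.
A major third (4 semitones) below E# lands on the letter C, giving C#.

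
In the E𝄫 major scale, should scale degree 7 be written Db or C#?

Db

Each scale degree takes a distinct letter name. Degree 7 of a scale on E must use the letter D.
Db and C# are enharmonically the same pitch, but only Db uses the letter D, so it is the correct spelling here.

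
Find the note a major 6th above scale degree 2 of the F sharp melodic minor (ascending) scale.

Scale degree 2 of F# melodic minor (ascending) is G#.
A major sixth (9 semitones) above G# lands on the letter E, giving E#.

E#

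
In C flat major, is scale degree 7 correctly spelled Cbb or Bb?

Bb

Each scale degree takes a distinct letter name. Degree 7 of a scale on C must use the letter B.
Bb and Cbb are enharmonically the same pitch, but only Bb uses the letter B, so it is the correct spelling here.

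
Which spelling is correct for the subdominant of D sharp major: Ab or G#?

G#

Each scale degree takes a distinct letter name. Degree 4 of a scale on D must use the letter G.
G# and Ab are enharmonically the same pitch, but only G# uses the letter G, so it is the correct spelling here.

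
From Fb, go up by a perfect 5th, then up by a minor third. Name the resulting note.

A perfect fifth up from Fb is Cb (letter C, 7 semitones up).
A minor third up from Cb is Ebb (letter E, 3 semitones up).

Ebb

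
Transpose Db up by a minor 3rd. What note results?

Fb

D up a major third is F#, so the target letter is F.
From Db, a minor third is 3 semitones up: Fb.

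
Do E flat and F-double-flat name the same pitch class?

Eb is pitch class 3; Fbb is pitch class 3.
All spellings map to pitch class 3, so they are enharmonically equivalent.

Yes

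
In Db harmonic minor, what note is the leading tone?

C

Degree 7 takes the letter 6 steps above D, which is C.
In harmonic minor, degree 7 sits 11 semitones above the tonic. Db + 11 semitones is pitch class 0, spelled on C as C.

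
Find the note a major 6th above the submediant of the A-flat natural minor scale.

The submediant of Ab natural minor is Fb.
A major sixth (9 semitones) above Fb lands on the letter D, giving Db.

Db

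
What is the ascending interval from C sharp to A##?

augmented sixth

The letter names run C→A, a span of 5 letter steps, so the interval is some kind of sixth.
C# to A## is 10 semitones. A major sixth is 9, so 10 makes it augmented.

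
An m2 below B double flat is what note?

Ab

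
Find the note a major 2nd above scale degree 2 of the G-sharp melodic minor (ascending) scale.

B#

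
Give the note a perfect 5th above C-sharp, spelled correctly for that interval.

G#

A fifth above C lands on the letter G.
A perfect fifth spans 7 semitones, so C# moves to pitch class 8. On the letter G that is G#.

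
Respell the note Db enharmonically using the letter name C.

Db is pitch class 1. The letter C alone is pitch class 0.
To reach pitch class 1 from C requires an offset of +1 semitone, i.e. sharp: C#.

C#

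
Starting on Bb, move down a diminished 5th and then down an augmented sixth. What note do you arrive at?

A diminished fifth down from Bb is E (letter E, 6 semitones down).
An augmented sixth down from E is Gb (letter G, 10 semitones down).

Gb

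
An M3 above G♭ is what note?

Bb

G up a major third is B, so the target letter is B.
From Gb, a major third is 4 semitones up: Bb.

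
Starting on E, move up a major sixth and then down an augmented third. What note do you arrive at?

A major sixth up from E is C# (letter C, 9 semitones up).
An augmented third down from C# is Ab (letter A, 5 semitones down).

Ab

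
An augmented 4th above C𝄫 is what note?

A fourth above C lands on the letter F.
An augmented fourth spans 6 semitones, so Cbb moves to pitch class 4. On the letter F that is Fb.

Fb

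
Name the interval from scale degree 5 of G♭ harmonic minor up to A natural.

augmented fifth

Scale degree 5 of Gb harmonic minor is Db.
Db up to A: letters D→A make it a fifth; 8 semitones makes it augmented.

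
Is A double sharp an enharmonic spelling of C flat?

Yes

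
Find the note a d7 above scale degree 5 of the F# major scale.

Bb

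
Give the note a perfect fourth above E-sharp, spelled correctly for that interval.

A#

A fourth above E lands on the letter A.
A perfect fourth spans 5 semitones, so E# moves to pitch class 10. On the letter A that is A#.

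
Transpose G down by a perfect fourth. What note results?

G down a perfect fourth is D, so the target letter is D.
From G, a perfect fourth is 5 semitones down: D.

D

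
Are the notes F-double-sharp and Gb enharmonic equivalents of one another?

No

Two spellings are enharmonically equivalent only if they share a pitch class.
Here F## → 7, Gb → 6; 6 ≠ 7, so they are not.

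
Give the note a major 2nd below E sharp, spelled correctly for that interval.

A second below E lands on the letter D.
A major second spans 2 semitones, so E# moves to pitch class 3. On the letter D that is D#.

D#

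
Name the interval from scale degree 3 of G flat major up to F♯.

Scale degree 3 of Gb major is Bb.
Bb up to F#: letters B→F make it a fifth; 8 semitones makes it augmented.

augmented fifth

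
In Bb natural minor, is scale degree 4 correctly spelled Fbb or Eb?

Eb

Each scale degree takes a distinct letter name. Degree 4 of a scale on B must use the letter E.
Eb and Fbb are enharmonically the same pitch, but only Eb uses the letter E, so it is the correct spelling here.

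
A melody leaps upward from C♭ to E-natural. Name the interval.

augmented third

Counting letters C–D–E gives a third.
Cb→E = 5 semitones, 1 wider than the major third (4), so augmented.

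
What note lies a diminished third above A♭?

Cbb

A up a major third is C#, so the target letter is C.
From Ab, a diminished third is 2 semitones up: Cbb.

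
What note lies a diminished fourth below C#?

C down a perfect fourth is G, so the target letter is G.
From C#, a diminished fourth is 4 semitones down: G##.

G##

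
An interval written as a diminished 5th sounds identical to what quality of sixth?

doubly diminished

A diminished fifth spans 6 semitones.
A sixth spanning 6 semitones is doubly diminished (the major sixth is 9).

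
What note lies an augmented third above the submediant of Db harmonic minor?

The submediant of Db harmonic minor is Bbb.
An augmented third (5 semitones) above Bbb lands on the letter D, giving D.

D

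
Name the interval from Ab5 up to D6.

augmented fourth

The letter names run A→D, a span of 3 letter steps, so the interval is some kind of fourth.
Ab to D is 6 semitones. A perfect fourth is 5, so 6 makes it augmented.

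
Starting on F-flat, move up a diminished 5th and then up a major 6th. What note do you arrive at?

Abb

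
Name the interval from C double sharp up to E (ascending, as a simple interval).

diminished third

Counting letters C–D–E gives a third.
C##→E = 2 semitones, 2 narrower than the major third (4), so diminished.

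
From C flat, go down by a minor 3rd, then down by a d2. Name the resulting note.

G#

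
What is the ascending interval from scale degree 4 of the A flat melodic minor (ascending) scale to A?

Scale degree 4 of Ab melodic minor (ascending) is Db.
Db up to A: letters D→A make it a fifth; 8 semitones makes it augmented.

augmented fifth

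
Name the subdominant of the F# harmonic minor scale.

Degree 4 takes the letter 3 steps above F, which is B.
In harmonic minor, degree 4 sits 5 semitones above the tonic. F# + 5 semitones is pitch class 11, spelled on B as B.

B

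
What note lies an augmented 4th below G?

Db

A fourth below G lands on the letter D.
An augmented fourth spans 6 semitones, so G moves to pitch class 1. On the letter D that is Db.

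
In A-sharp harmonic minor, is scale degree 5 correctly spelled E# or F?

E#

Each scale degree takes a distinct letter name. Degree 5 of a scale on A must use the letter E.
E# and F are enharmonically the same pitch, but only E# uses the letter E, so it is the correct spelling here.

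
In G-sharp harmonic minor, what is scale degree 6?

The G# harmonic minor scale runs G# A# B C# D# E F##.
Degree 6 is E.

E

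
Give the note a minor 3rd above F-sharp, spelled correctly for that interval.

A

F up a major third is A, so the target letter is A.
From F#, a minor third is 3 semitones up: A.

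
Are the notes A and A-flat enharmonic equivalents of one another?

No

A is pitch class 9; Ab is pitch class 8.
The pitch classes differ (9 vs. 8), so they are not enharmonic equivalents.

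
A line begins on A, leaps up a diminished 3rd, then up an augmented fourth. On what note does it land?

F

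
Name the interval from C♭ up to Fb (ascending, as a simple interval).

perfect fourth

Counting letters C–D–E–F gives a fourth.
Cb→Fb = 5 semitones, exactly the perfect fourth.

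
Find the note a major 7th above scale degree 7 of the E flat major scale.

C#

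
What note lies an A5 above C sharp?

C up a perfect fifth is G, so the target letter is G.
From C#, an augmented fifth is 8 semitones up: G##.

G##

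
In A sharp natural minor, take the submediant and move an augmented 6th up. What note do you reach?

D##

The submediant of A# natural minor is F#.
An augmented sixth (10 semitones) above F# lands on the letter D, giving D##.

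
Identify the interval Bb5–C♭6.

The letter names run B→C, a span of 1 letter step, so the interval is some kind of second.
Bb to Cb is 1 semitone. A major second is 2, so 1 makes it minor.

minor second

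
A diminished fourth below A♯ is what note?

A fourth below A lands on the letter E.
A diminished fourth spans 4 semitones, so A# moves to pitch class 6. On the letter E that is E##.

E##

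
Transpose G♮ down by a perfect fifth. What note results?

C

A fifth below G lands on the letter C.
A perfect fifth spans 7 semitones, so G moves to pitch class 0. On the letter C that is C.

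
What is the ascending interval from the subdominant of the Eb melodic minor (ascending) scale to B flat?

major second

The subdominant of Eb melodic minor (ascending) is Ab.
Ab up to Bb: letters A→B make it a second; 2 semitones makes it major.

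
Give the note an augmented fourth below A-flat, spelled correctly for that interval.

A down a perfect fourth is E, so the target letter is E.
From Ab, an augmented fourth is 6 semitones down: Ebb.

Ebb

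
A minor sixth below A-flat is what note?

C

A down a major sixth is C, so the target letter is C.
From Ab, a minor sixth is 8 semitones down: C.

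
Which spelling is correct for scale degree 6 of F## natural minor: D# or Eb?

Each scale degree takes a distinct letter name. Degree 6 of a scale on F must use the letter D.
D# and Eb are enharmonically the same pitch, but only D# uses the letter D, so it is the correct spelling here.

D#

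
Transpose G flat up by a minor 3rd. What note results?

A third above G lands on the letter B.
A minor third spans 3 semitones, so Gb moves to pitch class 9. On the letter B that is Bbb.

Bbb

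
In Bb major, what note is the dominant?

F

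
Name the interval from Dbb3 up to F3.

augmented third

Counting letters D–E–F gives a third.
Dbb→F = 5 semitones, 1 wider than the major third (4), so augmented.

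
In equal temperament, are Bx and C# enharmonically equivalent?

B## is pitch class 1; C# is pitch class 1.
All spellings map to pitch class 1, so they are enharmonically equivalent.

Yes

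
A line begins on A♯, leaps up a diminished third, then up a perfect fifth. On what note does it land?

G

A diminished third up from A# is C (letter C, 2 semitones up).
A perfect fifth up from C is G (letter G, 7 semitones up).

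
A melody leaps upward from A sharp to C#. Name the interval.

Counting letters A–B–C gives a third.
A#→C# = 3 semitones, 1 narrower than the major third (4), so minor.

minor third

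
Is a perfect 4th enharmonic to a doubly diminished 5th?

A perfect fourth spans 5 semitones; a doubly diminished fifth spans 5.
They are enharmonically equivalent.

Yes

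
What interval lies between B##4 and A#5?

diminished seventh

Counting letters B–C–D–E–F–G–A gives a seventh.
B##→A# = 9 semitones, 2 narrower than the major seventh (11), so diminished.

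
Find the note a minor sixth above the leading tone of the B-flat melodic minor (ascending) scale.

F

The leading tone of Bb melodic minor (ascending) is A.
A minor sixth (8 semitones) above A lands on the letter F, giving F.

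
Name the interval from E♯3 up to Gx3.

major third

The letter names run E→G, a span of 2 letter steps, so the interval is some kind of third.
E# to G## is 4 semitones. A major third is 4, so 4 makes it major.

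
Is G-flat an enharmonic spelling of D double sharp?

Gb is pitch class 6; D## is pitch class 4.
The pitch classes differ (6 vs. 4), so they are not enharmonic equivalents.

No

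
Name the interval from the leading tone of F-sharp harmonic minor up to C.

diminished sixth

The leading tone of F# harmonic minor is E#.
E# up to C: letters E→C make it a sixth; 7 semitones makes it diminished.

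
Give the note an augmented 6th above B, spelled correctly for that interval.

G##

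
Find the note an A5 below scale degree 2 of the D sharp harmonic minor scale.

Scale degree 2 of D# harmonic minor is E#.
An augmented fifth (8 semitones) below E# lands on the letter A, giving A.

A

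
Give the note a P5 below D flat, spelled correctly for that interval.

Gb

A fifth below D lands on the letter G.
A perfect fifth spans 7 semitones, so Db moves to pitch class 6. On the letter G that is Gb.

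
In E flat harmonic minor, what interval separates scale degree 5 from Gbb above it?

diminished sixth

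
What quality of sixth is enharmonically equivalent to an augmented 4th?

An augmented fourth spans 6 semitones.
A sixth spanning 6 semitones is doubly diminished (the major sixth is 9).

doubly diminished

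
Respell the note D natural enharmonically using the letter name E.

Ebb

Plain E sits 2 semitones above D, so on the letter E the same pitch needs a double flat: Ebb.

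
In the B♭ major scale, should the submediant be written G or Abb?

Each scale degree takes a distinct letter name. Degree 6 of a scale on B must use the letter G.
G and Abb are enharmonically the same pitch, but only G uses the letter G, so it is the correct spelling here.

G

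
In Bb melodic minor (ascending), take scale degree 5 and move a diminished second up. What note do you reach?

Scale degree 5 of Bb melodic minor (ascending) is F.
A diminished second (0 semitones) above F lands on the letter G, giving Gbb.

Gbb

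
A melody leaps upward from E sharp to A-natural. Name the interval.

diminished fourth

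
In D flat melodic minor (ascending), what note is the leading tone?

C

Degree 7 takes the letter 6 steps above D, which is C.
In melodic minor (ascending), degree 7 sits 11 semitones above the tonic. Db + 11 semitones is pitch class 0, spelled on C as C.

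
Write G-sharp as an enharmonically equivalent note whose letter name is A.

Ab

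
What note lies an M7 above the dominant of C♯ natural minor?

F##

The dominant of C# natural minor is G#.
A major seventh (11 semitones) above G# lands on the letter F, giving F##.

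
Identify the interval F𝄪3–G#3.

The letter names run F→G, a span of 1 letter step, so the interval is some kind of second.
F## to G# is 1 semitone. A major second is 2, so 1 makes it minor.

minor second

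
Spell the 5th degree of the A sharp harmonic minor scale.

Degree 5 takes the letter 4 steps above A, which is E.
In harmonic minor, degree 5 sits 7 semitones above the tonic. A# + 7 semitones is pitch class 5, spelled on E as E#.

E#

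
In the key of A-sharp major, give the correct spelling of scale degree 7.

G##

Degree 7 takes the letter 6 steps above A, which is G.
In major, degree 7 sits 11 semitones above the tonic. A# + 11 semitones is pitch class 9, spelled on G as G##.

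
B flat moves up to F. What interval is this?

perfect fifth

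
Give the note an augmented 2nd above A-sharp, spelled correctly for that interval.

A second above A lands on the letter B.
An augmented second spans 3 semitones, so A# moves to pitch class 1. On the letter B that is B##.

B##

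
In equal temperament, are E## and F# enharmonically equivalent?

Yes

E## = pitch class 6 and F# = pitch class 6 — the same pitch class, so they are enharmonic equivalents.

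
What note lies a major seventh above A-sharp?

A up a major seventh is G#, so the target letter is G.
From A#, a major seventh is 11 semitones up: G##.

G##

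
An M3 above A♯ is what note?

C##

A up a major third is C#, so the target letter is C.
From A#, a major third is 4 semitones up: C##.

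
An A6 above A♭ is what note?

F#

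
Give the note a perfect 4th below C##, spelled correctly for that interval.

A fourth below C lands on the letter G.
A perfect fourth spans 5 semitones, so C## moves to pitch class 9. On the letter G that is G##.

G##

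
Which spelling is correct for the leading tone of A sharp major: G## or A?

G##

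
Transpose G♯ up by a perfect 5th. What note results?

D#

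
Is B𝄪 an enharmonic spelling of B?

B## is pitch class 1; B is pitch class 11.
The pitch classes differ (1 vs. 11), so they are not enharmonic equivalents.

No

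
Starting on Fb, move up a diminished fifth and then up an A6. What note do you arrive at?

A diminished fifth up from Fb is Cbb (letter C, 6 semitones up).
An augmented sixth up from Cbb is Ab (letter A, 10 semitones up).

Ab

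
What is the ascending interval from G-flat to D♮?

augmented fifth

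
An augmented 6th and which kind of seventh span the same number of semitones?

minor

An augmented sixth spans 10 semitones.
A seventh spanning 10 semitones is minor (the major seventh is 11).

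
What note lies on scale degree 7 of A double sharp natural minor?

G##

The A## natural minor scale runs A## B## C## D## E## F## G##.
Degree 7 is G##.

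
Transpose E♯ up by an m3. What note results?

G#

A third above E lands on the letter G.
A minor third spans 3 semitones, so E# moves to pitch class 8. On the letter G that is G#.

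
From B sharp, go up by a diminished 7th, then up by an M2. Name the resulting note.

B

A diminished seventh up from B# is A (letter A, 9 semitones up).
A major second up from A is B (letter B, 2 semitones up).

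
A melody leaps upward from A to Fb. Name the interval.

diminished sixth

The letter names run A→F, a span of 5 letter steps, so the interval is some kind of sixth.
A to Fb is 7 semitones. A major sixth is 9, so 7 makes it diminished.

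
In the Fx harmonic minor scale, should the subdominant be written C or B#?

B#

Each scale degree takes a distinct letter name. Degree 4 of a scale on F must use the letter B.
B# and C are enharmonically the same pitch, but only B# uses the letter B, so it is the correct spelling here.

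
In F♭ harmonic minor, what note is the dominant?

Cb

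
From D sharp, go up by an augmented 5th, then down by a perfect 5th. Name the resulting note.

D##

An augmented fifth up from D# is A## (letter A, 8 semitones up).
A perfect fifth down from A## is D## (letter D, 7 semitones down).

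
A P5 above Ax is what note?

A fifth above A lands on the letter E.
A perfect fifth spans 7 semitones, so A## moves to pitch class 6. On the letter E that is E##.

E##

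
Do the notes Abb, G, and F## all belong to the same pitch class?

Abb = pitch class 7 and G = pitch class 7 and F## = pitch class 7 — the same pitch class, so they are enharmonic equivalents.

Yes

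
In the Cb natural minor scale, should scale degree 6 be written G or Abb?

Abb

Each scale degree takes a distinct letter name. Degree 6 of a scale on C must use the letter A.
Abb and G are enharmonically the same pitch, but only Abb uses the letter A, so it is the correct spelling here.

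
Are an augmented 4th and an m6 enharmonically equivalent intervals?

An augmented fourth spans 6 semitones; a minor sixth spans 8.
The spans differ, so they are not enharmonic equivalents.

No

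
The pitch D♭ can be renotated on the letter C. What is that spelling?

C#

Plain C sits 1 semitone below Db, so on the letter C the same pitch needs a sharp: C#.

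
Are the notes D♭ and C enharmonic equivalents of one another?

No

Db is pitch class 1; C is pitch class 0.
The pitch classes differ (1 vs. 0), so they are not enharmonic equivalents.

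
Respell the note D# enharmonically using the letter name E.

Plain E sits 1 semitone above D#, so on the letter E the same pitch needs a flat: Eb.

Eb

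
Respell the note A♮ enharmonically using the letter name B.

Bbb

A is pitch class 9. The letter B alone is pitch class 11.
To reach pitch class 9 from B requires an offset of -2 semitones, i.e. double flat: Bbb.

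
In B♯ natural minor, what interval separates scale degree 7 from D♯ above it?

perfect fourth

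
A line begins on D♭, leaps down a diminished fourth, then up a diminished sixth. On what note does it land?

Fb

A diminished fourth down from Db is A (letter A, 4 semitones down).
A diminished sixth up from A is Fb (letter F, 7 semitones up).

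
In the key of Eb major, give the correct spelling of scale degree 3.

The Eb major scale runs Eb F G Ab Bb C D.
Degree 3 is G.

G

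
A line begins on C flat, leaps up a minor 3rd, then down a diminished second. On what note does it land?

D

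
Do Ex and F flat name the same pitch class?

No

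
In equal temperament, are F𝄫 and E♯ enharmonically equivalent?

No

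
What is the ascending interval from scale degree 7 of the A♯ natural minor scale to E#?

Scale degree 7 of A# natural minor is G#.
G# up to E#: letters G→E make it a sixth; 9 semitones makes it major.

major sixth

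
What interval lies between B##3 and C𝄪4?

Counting letters B–C gives a second.
B##→C## = 1 semitone, 1 narrower than the major second (2), so minor.

minor second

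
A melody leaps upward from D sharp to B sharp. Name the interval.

major sixth

The letter names run D→B, a span of 5 letter steps, so the interval is some kind of sixth.
D# to B# is 9 semitones. A major sixth is 9, so 9 makes it major.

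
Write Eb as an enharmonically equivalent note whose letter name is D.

D#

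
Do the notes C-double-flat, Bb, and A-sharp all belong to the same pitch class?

Yes

Cbb = pitch class 10 and Bb = pitch class 10 and A# = pitch class 10 — the same pitch class, so they are enharmonic equivalents.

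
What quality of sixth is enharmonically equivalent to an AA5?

major

A doubly augmented fifth spans 9 semitones.
A sixth spanning 9 semitones is major (the major sixth is 9).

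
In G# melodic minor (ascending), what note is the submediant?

The G# melodic minor (ascending) scale runs G# A# B C# D# E# F##.
Degree 6 is E#.

E#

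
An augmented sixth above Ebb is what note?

C

A sixth above E lands on the letter C.
An augmented sixth spans 10 semitones, so Ebb moves to pitch class 0. On the letter C that is C.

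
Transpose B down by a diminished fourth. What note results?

F##

B down a perfect fourth is F#, so the target letter is F.
From B, a diminished fourth is 4 semitones down: F##.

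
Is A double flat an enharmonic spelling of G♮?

Abb = pitch class 7 and G = pitch class 7 — the same pitch class, so they are enharmonic equivalents.

Yes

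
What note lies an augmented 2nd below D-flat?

Cbb

A second below D lands on the letter C.
An augmented second spans 3 semitones, so Db moves to pitch class 10. On the letter C that is Cbb.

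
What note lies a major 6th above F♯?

D#

F up a major sixth is D, so the target letter is D.
From F#, a major sixth is 9 semitones up: D#.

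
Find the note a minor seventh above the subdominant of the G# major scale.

B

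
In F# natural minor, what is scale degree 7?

The F# natural minor scale runs F# G# A B C# D E.
Degree 7 is E.

E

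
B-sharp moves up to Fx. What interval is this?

perfect fifth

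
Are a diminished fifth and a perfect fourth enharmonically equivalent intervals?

No

A diminished fifth spans 6 semitones; a perfect fourth spans 5.
The spans differ, so they are not enharmonic equivalents.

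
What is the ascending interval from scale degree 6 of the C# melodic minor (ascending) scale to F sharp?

Scale degree 6 of C# melodic minor (ascending) is A#.
A# up to F#: letters A→F make it a sixth; 8 semitones makes it minor.

minor sixth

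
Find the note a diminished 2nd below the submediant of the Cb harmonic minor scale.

G

The submediant of Cb harmonic minor is Abb.
A diminished second (0 semitones) below Abb lands on the letter G, giving G.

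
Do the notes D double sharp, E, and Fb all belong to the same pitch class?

Yes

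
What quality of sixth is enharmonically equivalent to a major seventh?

doubly augmented

A major seventh spans 11 semitones.
A sixth spanning 11 semitones is doubly augmented (the major sixth is 9).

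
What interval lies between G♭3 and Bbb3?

minor third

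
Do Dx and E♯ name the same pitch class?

No

D## is pitch class 4; E# is pitch class 5.
The pitch classes differ (4 vs. 5), so they are not enharmonic equivalents.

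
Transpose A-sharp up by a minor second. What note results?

A second above A lands on the letter B.
A minor second spans 1 semitone, so A# moves to pitch class 11. On the letter B that is B.

B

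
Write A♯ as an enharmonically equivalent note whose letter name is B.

A# is pitch class 10. The letter B alone is pitch class 11.
To reach pitch class 10 from B requires an offset of -1 semitone, i.e. flat: Bb.

Bb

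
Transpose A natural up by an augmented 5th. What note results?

E#

A up a perfect fifth is E, so the target letter is E.
From A, an augmented fifth is 8 semitones up: E#.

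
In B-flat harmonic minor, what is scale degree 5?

F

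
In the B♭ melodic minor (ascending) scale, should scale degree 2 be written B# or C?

Each scale degree takes a distinct letter name. Degree 2 of a scale on B must use the letter C.
C and B# are enharmonically the same pitch, but only C uses the letter C, so it is the correct spelling here.

C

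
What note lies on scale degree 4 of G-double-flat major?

Degree 4 takes the letter 3 steps above G, which is C.
In major, degree 4 sits 5 semitones above the tonic. Gbb + 5 semitones is pitch class 10, spelled on C as Cbb.

Cbb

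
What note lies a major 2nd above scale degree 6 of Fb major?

Scale degree 6 of Fb major is Db.
A major second (2 semitones) above Db lands on the letter E, giving Eb.

Eb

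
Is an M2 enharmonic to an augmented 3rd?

No

A major second spans 2 semitones; an augmented third spans 5.
The spans differ, so they are not enharmonic equivalents.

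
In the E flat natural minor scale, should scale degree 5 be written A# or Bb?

Bb

Each scale degree takes a distinct letter name. Degree 5 of a scale on E must use the letter B.
Bb and A# are enharmonically the same pitch, but only Bb uses the letter B, so it is the correct spelling here.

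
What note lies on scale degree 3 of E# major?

G##

The E# major scale runs E# F## G## A# B# C## D##.
Degree 3 is G##.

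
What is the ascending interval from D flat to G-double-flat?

diminished fourth

The letter names run D→G, a span of 3 letter steps, so the interval is some kind of fourth.
Db to Gbb is 4 semitones. A perfect fourth is 5, so 4 makes it diminished.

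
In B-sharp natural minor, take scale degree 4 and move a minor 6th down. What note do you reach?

Scale degree 4 of B# natural minor is E#.
A minor sixth (8 semitones) below E# lands on the letter G, giving G##.

G##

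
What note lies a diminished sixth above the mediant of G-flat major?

The mediant of Gb major is Bb.
A diminished sixth (7 semitones) above Bb lands on the letter G, giving Gbb.

Gbb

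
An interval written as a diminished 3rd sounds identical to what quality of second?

major

A diminished third spans 2 semitones.
A second spanning 2 semitones is major (the major second is 2).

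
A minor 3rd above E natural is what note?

E up a major third is G#, so the target letter is G.
From E, a minor third is 3 semitones up: G.

G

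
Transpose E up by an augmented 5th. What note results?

E up a perfect fifth is B, so the target letter is B.
From E, an augmented fifth is 8 semitones up: B#.

B#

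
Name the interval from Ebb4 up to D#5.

doubly augmented seventh

Counting letters E–F–G–A–B–C–D gives a seventh.
Ebb→D# = 13 semitones, 2 wider than the major seventh (11), so doubly augmented.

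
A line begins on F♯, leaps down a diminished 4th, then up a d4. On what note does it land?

A diminished fourth down from F# is C## (letter C, 4 semitones down).
A diminished fourth up from C## is F# (letter F, 4 semitones up).

F#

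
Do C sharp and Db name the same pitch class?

Yes

C# = pitch class 1 and Db = pitch class 1 — the same pitch class, so they are enharmonic equivalents.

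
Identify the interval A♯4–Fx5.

major sixth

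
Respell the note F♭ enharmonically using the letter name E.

Fb is pitch class 4. The letter E alone is pitch class 4.
Pitch class 4 on E needs no accidental: E.

E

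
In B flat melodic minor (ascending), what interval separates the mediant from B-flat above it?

major sixth

The mediant of Bb melodic minor (ascending) is Db.
Db up to Bb: letters D→B make it a sixth; 9 semitones makes it major.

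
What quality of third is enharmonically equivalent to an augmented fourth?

doubly augmented

An augmented fourth spans 6 semitones.
A third spanning 6 semitones is doubly augmented (the major third is 4).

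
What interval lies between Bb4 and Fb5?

diminished fifth

Counting letters B–C–D–E–F gives a fifth.
Bb→Fb = 6 semitones, 1 narrower than the perfect fifth (7), so diminished.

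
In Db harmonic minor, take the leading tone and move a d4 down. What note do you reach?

G#

The leading tone of Db harmonic minor is C.
A diminished fourth (4 semitones) below C lands on the letter G, giving G#.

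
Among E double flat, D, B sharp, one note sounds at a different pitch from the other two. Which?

B#

In 12-tone equal temperament, enharmonic equivalents share a pitch class. Ebb is pitch class 2; D is pitch class 2; B# is pitch class 0.
Ebb and D share pitch class 2, while B# is pitch class 0.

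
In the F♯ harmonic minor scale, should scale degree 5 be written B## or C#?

C#

Each scale degree takes a distinct letter name. Degree 5 of a scale on F must use the letter C.
C# and B## are enharmonically the same pitch, but only C# uses the letter C, so it is the correct spelling here.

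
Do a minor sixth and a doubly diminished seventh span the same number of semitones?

A minor sixth spans 8 semitones; a doubly diminished seventh spans 8.
They are enharmonically equivalent.

Yes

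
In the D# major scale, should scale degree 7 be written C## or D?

C##

Each scale degree takes a distinct letter name. Degree 7 of a scale on D must use the letter C.
C## and D are enharmonically the same pitch, but only C## uses the letter C, so it is the correct spelling here.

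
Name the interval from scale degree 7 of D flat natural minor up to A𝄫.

minor sixth

Scale degree 7 of Db natural minor is Cb.
Cb up to Abb: letters C→A make it a sixth; 8 semitones makes it minor.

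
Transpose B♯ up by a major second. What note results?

A second above B lands on the letter C.
A major second spans 2 semitones, so B# moves to pitch class 2. On the letter C that is C##.

C##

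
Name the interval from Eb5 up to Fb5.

Counting letters E–F gives a second.
Eb→Fb = 1 semitone, 1 narrower than the major second (2), so minor.

minor second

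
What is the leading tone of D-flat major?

The Db major scale runs Db Eb F Gb Ab Bb C.
Degree 7 is C.

C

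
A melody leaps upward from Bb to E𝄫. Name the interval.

diminished fourth

The letter names run B→E, a span of 3 letter steps, so the interval is some kind of fourth.
Bb to Ebb is 4 semitones. A perfect fourth is 5, so 4 makes it diminished.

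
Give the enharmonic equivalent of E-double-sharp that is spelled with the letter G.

Gb

E## is pitch class 6. The letter G alone is pitch class 7.
To reach pitch class 6 from G requires an offset of -1 semitone, i.e. flat: Gb.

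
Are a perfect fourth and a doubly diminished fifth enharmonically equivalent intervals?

Yes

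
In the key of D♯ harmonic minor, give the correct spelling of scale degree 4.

G#

The D# harmonic minor scale runs D# E# F# G# A# B C##.
Degree 4 is G#.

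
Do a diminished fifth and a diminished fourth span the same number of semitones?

No

A diminished fifth spans 6 semitones; a diminished fourth spans 4.
The spans differ, so they are not enharmonic equivalents.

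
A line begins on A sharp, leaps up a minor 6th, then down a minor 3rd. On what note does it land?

D#

A minor sixth up from A# is F# (letter F, 8 semitones up).
A minor third down from F# is D# (letter D, 3 semitones down).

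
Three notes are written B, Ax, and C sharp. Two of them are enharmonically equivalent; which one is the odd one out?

In 12-tone equal temperament, enharmonic equivalents share a pitch class. B is pitch class 11; A## is pitch class 11; C# is pitch class 1.
B and A## share pitch class 11, while C# is pitch class 1.

C#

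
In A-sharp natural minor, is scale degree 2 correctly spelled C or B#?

B#

Each scale degree takes a distinct letter name. Degree 2 of a scale on A must use the letter B.
B# and C are enharmonically the same pitch, but only B# uses the letter B, so it is the correct spelling here.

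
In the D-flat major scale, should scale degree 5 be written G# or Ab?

Each scale degree takes a distinct letter name. Degree 5 of a scale on D must use the letter A.
Ab and G# are enharmonically the same pitch, but only Ab uses the letter A, so it is the correct spelling here.

Ab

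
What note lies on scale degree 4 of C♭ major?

Degree 4 takes the letter 3 steps above C, which is F.
In major, degree 4 sits 5 semitones above the tonic. Cb + 5 semitones is pitch class 4, spelled on F as Fb.

Fb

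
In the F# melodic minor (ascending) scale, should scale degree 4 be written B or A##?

Each scale degree takes a distinct letter name. Degree 4 of a scale on F must use the letter B.
B and A## are enharmonically the same pitch, but only B uses the letter B, so it is the correct spelling here.

B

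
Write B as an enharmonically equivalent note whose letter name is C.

Cb

Plain C sits 1 semitone above B, so on the letter C the same pitch needs a flat: Cb.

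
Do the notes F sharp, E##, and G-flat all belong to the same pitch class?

Yes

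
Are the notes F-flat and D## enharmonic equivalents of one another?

Yes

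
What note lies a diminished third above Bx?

D#

B up a major third is D#, so the target letter is D.
From B##, a diminished third is 2 semitones up: D#.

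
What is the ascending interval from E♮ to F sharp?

major second

The letter names run E→F, a span of 1 letter step, so the interval is some kind of second.
E to F# is 2 semitones. A major second is 2, so 2 makes it major.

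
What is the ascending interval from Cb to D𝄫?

minor second

The letter names run C→D, a span of 1 letter step, so the interval is some kind of second.
Cb to Dbb is 1 semitone. A major second is 2, so 1 makes it minor.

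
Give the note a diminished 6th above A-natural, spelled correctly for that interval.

Fb

A up a major sixth is F#, so the target letter is F.
From A, a diminished sixth is 7 semitones up: Fb.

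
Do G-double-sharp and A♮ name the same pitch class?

Yes

G## is pitch class 9; A is pitch class 9.
All spellings map to pitch class 9, so they are enharmonically equivalent.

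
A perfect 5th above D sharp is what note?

A#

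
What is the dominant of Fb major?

Cb

Degree 5 takes the letter 4 steps above F, which is C.
In major, degree 5 sits 7 semitones above the tonic. Fb + 7 semitones is pitch class 11, spelled on C as Cb.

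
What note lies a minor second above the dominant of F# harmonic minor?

D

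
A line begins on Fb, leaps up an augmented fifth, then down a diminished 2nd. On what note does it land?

B#

An augmented fifth up from Fb is C (letter C, 8 semitones up).
A diminished second down from C is B# (letter B, 0 semitones down).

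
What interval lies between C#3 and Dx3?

augmented second

Counting letters C–D gives a second.
C#→D## = 3 semitones, 1 wider than the major second (2), so augmented.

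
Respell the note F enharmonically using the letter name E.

F is pitch class 5. The letter E alone is pitch class 4.
To reach pitch class 5 from E requires an offset of +1 semitone, i.e. sharp: E#.

E#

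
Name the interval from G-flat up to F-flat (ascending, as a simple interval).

minor seventh

The letter names run G→F, a span of 6 letter steps, so the interval is some kind of seventh.
Gb to Fb is 10 semitones. A major seventh is 11, so 10 makes it minor.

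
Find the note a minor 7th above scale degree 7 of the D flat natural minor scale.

Scale degree 7 of Db natural minor is Cb.
A minor seventh (10 semitones) above Cb lands on the letter B, giving Bbb.

Bbb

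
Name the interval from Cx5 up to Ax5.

The letter names run C→A, a span of 5 letter steps, so the interval is some kind of sixth.
C## to A## is 9 semitones. A major sixth is 9, so 9 makes it major.

major sixth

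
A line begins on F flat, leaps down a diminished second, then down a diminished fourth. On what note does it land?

B#

A diminished second down from Fb is E (letter E, 0 semitones down).
A diminished fourth down from E is B# (letter B, 4 semitones down).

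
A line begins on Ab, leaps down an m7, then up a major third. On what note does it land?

D

A minor seventh down from Ab is Bb (letter B, 10 semitones down).
A major third up from Bb is D (letter D, 4 semitones up).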